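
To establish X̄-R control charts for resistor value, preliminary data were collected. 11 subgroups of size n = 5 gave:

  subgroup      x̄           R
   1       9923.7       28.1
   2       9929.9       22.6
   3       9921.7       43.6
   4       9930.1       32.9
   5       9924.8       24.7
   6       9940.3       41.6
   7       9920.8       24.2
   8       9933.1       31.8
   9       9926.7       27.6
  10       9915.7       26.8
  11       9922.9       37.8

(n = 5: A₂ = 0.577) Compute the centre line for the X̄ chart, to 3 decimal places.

X̄̄ = (9923.7 + 9929.9 + 9921.7 + 9930.1 + 9924.8 + 9940.3 + 9920.8 + 9933.1 + 9926.7 + 9915.7 + 9922.9) / 11 = 109189.7000 / 11 = 9926.3364
CL = X̄̄ = 9926.3364

9926.336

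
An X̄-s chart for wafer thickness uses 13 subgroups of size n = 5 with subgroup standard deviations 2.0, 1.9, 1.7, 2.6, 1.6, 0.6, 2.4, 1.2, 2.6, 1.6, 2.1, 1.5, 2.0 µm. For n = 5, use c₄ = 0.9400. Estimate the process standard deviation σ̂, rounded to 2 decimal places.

1.95

s̄ = (2.0 + 1.9 + 1.7 + 2.6 + 1.6 + 0.6 + 2.4 + 1.2 + 2.6 + 1.6 + 2.1 + 1.5 + 2.0) / 13 = 1.8308
σ̂ = s̄ / c₄ = 1.8308 / 0.9400 = 1.9476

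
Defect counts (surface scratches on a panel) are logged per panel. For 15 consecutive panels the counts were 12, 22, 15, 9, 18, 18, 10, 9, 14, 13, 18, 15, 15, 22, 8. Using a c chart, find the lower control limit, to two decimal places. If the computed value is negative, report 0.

3.10

c̄ = (12 + 22 + 15 + 9 + 18 + 18 + 10 + 9 + 14 + 13 + 18 + 15 + 15 + 22 + 8) / 15 = 218 / 15 = 14.5333
LCL = c̄ − 3√c̄ = 14.5333 − 3 × 3.8123 = 3.0966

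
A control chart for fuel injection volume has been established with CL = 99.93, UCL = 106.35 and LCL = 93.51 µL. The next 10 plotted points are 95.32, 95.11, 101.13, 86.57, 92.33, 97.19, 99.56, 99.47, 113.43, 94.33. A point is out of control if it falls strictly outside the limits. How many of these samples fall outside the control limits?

3

Compare each point to [93.51, 106.35]: sample 4 = 86.57 < LCL; sample 5 = 92.33 < LCL; sample 9 = 113.43 > UCL.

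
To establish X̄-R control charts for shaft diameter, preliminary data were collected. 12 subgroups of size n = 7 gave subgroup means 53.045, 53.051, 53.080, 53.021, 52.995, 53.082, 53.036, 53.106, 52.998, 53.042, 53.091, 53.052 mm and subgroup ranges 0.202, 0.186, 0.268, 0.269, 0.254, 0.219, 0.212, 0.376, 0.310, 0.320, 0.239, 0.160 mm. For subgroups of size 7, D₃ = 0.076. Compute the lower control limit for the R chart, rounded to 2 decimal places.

0.02

R̄ = (0.202 + 0.186 + 0.268 + 0.269 + 0.254 + 0.219 + 0.212 + 0.376 + 0.310 + 0.320 + 0.239 + 0.160) / 12 = 3.0150 / 12 = 0.2513
LCL_R = D₃·R̄ = 0.076 × 0.2513 = 0.0191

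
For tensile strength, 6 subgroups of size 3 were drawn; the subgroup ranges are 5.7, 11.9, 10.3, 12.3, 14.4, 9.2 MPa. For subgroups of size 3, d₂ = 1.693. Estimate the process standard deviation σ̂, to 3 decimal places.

6.281

R̄ = (5.7 + 11.9 + 10.3 + 12.3 + 14.4 + 9.2) / 6 = 10.6333
σ̂ = R̄ / d₂ = 10.6333 / 1.693 = 6.2808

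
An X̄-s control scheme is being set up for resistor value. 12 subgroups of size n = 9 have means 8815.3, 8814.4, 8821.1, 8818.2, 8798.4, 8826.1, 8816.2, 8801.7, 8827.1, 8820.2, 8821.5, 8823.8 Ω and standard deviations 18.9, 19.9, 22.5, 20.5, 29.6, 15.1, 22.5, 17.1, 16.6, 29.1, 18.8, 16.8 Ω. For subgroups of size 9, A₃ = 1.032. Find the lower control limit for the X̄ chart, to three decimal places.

X̄̄ = (8815.3 + 8814.4 + 8821.1 + 8818.2 + 8798.4 + 8826.1 + 8816.2 + 8801.7 + 8827.1 + 8820.2 + 8821.5 + 8823.8) / 12 = 8817.0000
s̄ = (18.9 + 19.9 + 22.5 + 20.5 + 29.6 + 15.1 + 22.5 + 17.1 + 16.6 + 29.1 + 18.8 + 16.8) / 12 = 20.6167
LCL = X̄̄ − A₃·s̄ = 8817.0000 − 1.032 × 20.6167 = 8795.7236

8795.724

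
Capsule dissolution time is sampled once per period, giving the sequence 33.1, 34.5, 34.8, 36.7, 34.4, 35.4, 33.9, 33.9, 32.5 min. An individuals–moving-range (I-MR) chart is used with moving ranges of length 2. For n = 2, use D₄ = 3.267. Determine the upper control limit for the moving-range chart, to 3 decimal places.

Moving ranges: 1.4, 0.3, 1.9, 2.3, 1.0, 1.5, 0.0, 1.4; M̄R̄ = 9.8000 / 8 = 1.2250
UCL_MR = D₄·M̄R̄ = 3.267 × 1.2250 = 4.0021

4.002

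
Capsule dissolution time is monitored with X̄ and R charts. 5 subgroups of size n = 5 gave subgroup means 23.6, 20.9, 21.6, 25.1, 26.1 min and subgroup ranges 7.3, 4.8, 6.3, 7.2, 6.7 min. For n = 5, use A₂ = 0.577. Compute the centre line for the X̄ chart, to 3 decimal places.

23.460

X̄̄ = (23.6 + 20.9 + 21.6 + 25.1 + 26.1) / 5 = 117.3000 / 5 = 23.4600
CL = X̄̄ = 23.4600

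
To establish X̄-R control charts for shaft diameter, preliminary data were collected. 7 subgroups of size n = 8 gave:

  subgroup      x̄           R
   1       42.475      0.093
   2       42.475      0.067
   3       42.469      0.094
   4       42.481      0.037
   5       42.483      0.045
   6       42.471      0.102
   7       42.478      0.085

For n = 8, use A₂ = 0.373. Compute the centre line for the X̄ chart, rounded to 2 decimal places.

42.48

X̄̄ = (42.475 + 42.475 + 42.469 + 42.481 + 42.483 + 42.471 + 42.478) / 7 = 297.3320 / 7 = 42.4760
CL = X̄̄ = 42.4760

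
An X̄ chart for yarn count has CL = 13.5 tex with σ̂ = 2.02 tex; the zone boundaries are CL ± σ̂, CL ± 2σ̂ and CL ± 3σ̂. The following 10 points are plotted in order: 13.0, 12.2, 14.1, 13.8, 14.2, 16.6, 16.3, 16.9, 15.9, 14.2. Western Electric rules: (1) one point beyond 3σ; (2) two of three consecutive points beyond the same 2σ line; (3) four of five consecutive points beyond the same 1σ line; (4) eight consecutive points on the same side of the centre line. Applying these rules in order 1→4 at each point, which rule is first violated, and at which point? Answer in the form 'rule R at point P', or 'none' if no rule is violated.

rule 3 at point 9

Zone of each point (C = within 1σ̂, B = 1σ̂–2σ̂, A = 2σ̂–3σ̂, * = beyond 3σ̂; sign = side of CL): 1:-C, 2:-C, 3:+C, 4:+C, 5:+C, 6:+B, 7:+B, 8:+B, 9:+B, 10:+C
Rule 3 (four of five consecutive points beyond the same 1σ limit) is satisfied at point 9.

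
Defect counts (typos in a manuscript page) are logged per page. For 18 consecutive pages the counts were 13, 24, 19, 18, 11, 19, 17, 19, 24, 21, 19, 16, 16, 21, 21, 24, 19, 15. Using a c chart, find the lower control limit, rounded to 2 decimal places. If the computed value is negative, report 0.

c̄ = (13 + 24 + 19 + 18 + 11 + 19 + 17 + 19 + 24 + 21 + 19 + 16 + 16 + 21 + 21 + 24 + 19 + 15) / 18 = 336 / 18 = 18.6667
LCL = c̄ − 3√c̄ = 18.6667 − 3 × 4.3205 = 5.7052

5.71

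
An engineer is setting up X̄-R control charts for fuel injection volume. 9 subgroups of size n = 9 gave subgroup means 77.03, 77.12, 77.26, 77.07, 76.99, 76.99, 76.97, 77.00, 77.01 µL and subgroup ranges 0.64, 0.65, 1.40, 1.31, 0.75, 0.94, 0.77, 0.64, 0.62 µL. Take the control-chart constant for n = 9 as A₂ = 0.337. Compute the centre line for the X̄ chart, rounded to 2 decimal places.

X̄̄ = (77.03 + 77.12 + 77.26 + 77.07 + 76.99 + 76.99 + 76.97 + 77.00 + 77.01) / 9 = 693.4400 / 9 = 77.0489
CL = X̄̄ = 77.0489

77.05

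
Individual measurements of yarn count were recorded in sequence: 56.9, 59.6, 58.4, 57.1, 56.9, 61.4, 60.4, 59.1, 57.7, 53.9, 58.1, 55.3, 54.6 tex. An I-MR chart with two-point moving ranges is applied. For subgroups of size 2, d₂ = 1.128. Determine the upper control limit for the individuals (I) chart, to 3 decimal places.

63.209

X̄ = (56.9 + 59.6 + 58.4 + 57.1 + 56.9 + 61.4 + 60.4 + 59.1 + 57.7 + 53.9 + 58.1 + 55.3 + 54.6) / 13 = 57.6462
Moving ranges: 2.7, 1.2, 1.3, 0.2, 4.5, 1.0, 1.3, 1.4, 3.8, 4.2, 2.8, 0.7; M̄R̄ = 25.1000 / 12 = 2.0917
UCL = X̄ + 3·M̄R̄/d₂ = 57.6462 + 3 × 2.0917 / 1.128 = 63.2091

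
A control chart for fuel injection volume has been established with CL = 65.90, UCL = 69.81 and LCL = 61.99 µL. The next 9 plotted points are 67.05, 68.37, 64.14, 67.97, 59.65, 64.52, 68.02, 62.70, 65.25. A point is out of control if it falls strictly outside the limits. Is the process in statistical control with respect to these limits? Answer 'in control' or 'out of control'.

out of control

Compare each point to [61.99, 69.81]: sample 5 = 59.65 < LCL.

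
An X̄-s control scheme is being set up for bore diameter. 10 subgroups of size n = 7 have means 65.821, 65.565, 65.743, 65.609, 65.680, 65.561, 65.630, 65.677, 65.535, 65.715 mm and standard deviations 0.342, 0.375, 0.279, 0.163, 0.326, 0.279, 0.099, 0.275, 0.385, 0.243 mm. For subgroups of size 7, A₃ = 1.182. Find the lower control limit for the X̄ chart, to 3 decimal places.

65.327

X̄̄ = (65.821 + 65.565 + 65.743 + 65.609 + 65.680 + 65.561 + 65.630 + 65.677 + 65.535 + 65.715) / 10 = 65.6536
s̄ = (0.342 + 0.375 + 0.279 + 0.163 + 0.326 + 0.279 + 0.099 + 0.275 + 0.385 + 0.243) / 10 = 0.2766
LCL = X̄̄ − A₃·s̄ = 65.6536 − 1.182 × 0.2766 = 65.3267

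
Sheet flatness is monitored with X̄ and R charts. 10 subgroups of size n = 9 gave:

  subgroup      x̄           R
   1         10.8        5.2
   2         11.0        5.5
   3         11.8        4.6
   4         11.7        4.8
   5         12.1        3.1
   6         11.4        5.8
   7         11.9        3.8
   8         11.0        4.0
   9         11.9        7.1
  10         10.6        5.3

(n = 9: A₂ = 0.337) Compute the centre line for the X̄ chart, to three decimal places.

11.420

X̄̄ = (10.8 + 11.0 + 11.8 + 11.7 + 12.1 + 11.4 + 11.9 + 11.0 + 11.9 + 10.6) / 10 = 114.2000 / 10 = 11.4200
CL = X̄̄ = 11.4200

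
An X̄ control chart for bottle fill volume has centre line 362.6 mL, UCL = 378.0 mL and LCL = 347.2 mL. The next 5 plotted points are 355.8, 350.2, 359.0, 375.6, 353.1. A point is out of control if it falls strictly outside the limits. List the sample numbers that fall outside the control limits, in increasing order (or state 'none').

none

All 5 points lie within [347.2, 378.0].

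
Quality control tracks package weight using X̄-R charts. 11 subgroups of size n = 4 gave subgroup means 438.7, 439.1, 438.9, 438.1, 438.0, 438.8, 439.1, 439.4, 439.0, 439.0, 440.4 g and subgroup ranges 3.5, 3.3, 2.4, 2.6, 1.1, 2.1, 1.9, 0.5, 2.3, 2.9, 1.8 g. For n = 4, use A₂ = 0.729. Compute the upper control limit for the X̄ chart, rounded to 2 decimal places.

X̄̄ = (438.7 + 439.1 + 438.9 + 438.1 + 438.0 + 438.8 + 439.1 + 439.4 + 439.0 + 439.0 + 440.4) / 11 = 4828.5000 / 11 = 438.9545
R̄ = (3.5 + 3.3 + 2.4 + 2.6 + 1.1 + 2.1 + 1.9 + 0.5 + 2.3 + 2.9 + 1.8) / 11 = 24.4000 / 11 = 2.2182
UCL = X̄̄ + A₂·R̄ = 438.9545 + 0.729 × 2.2182 = 440.5716

440.57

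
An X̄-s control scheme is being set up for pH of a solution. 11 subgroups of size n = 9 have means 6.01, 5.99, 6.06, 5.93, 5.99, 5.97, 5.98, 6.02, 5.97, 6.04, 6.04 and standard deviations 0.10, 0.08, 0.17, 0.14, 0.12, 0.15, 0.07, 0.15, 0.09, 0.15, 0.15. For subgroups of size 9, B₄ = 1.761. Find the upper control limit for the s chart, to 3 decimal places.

0.219

s̄ = (0.10 + 0.08 + 0.17 + 0.14 + 0.12 + 0.15 + 0.07 + 0.15 + 0.09 + 0.15 + 0.15) / 11 = 0.1245
UCL_s = B₄·s̄ = 1.761 × 0.1245 = 0.2193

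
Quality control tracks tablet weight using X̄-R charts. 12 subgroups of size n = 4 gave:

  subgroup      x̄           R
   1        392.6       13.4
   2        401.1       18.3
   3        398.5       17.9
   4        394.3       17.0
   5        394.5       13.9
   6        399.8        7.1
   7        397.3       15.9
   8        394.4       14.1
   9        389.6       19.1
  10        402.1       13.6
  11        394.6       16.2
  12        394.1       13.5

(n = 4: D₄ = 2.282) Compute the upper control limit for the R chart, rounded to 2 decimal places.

34.23

R̄ = (13.4 + 18.3 + 17.9 + 17.0 + 13.9 + 7.1 + 15.9 + 14.1 + 19.1 + 13.6 + 16.2 + 13.5) / 12 = 180.0000 / 12 = 15.0000
UCL_R = D₄·R̄ = 2.282 × 15.0000 = 34.2300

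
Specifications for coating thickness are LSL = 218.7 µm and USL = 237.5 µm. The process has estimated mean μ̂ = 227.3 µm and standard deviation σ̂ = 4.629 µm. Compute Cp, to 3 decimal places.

Cp = (USL − LSL) / (6σ̂) = (237.5 − 218.7) / (6 × 4.629) = 18.8000 / 27.7740 = 0.6769

0.677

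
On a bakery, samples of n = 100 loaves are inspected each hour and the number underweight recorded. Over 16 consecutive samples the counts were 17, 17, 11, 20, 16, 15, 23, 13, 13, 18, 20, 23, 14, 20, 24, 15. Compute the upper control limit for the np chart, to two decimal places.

28.82

p̄ = Σdᵢ / (k·n) = 279 / (16 × 100) = 0.17438
UCL = np̄ + 3·√(np̄(1−p̄)) = 17.4375 + 3 × √(17.4375×0.82563) = 17.4375 + 3 × 3.7943 = 28.8204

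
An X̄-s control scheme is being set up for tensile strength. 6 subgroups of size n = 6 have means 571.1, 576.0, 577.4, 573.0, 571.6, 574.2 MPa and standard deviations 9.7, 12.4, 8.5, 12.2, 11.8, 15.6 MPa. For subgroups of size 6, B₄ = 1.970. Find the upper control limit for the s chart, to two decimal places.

s̄ = (9.7 + 12.4 + 8.5 + 12.2 + 11.8 + 15.6) / 6 = 11.7000
UCL_s = B₄·s̄ = 1.970 × 11.7000 = 23.0490

23.05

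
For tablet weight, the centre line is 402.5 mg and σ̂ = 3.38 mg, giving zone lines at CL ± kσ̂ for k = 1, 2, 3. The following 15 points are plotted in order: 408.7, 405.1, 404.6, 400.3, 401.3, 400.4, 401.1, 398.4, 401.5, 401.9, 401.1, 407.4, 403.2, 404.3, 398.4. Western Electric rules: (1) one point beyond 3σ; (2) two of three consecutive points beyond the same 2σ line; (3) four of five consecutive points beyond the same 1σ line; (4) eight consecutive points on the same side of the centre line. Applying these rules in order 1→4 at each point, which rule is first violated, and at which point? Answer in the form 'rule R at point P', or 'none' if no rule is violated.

Zone of each point (C = within 1σ̂, B = 1σ̂–2σ̂, A = 2σ̂–3σ̂, * = beyond 3σ̂; sign = side of CL): 1:+B, 2:+C, 3:+C, 4:-C, 5:-C, 6:-C, 7:-C, 8:-B, 9:-C, 10:-C, 11:-C, 12:+B, 13:+C, 14:+C, 15:-B
Rule 4 (eight consecutive points on the same side of the centre line) is satisfied at point 11.

rule 4 at point 11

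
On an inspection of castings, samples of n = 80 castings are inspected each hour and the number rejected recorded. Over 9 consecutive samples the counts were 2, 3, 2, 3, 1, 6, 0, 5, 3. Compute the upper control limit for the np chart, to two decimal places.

p̄ = Σdᵢ / (k·n) = 25 / (9 × 80) = 0.03472
UCL = np̄ + 3·√(np̄(1−p̄)) = 2.7778 + 3 × √(2.7778×0.96528) = 2.7778 + 3 × 1.6375 = 7.6902

7.69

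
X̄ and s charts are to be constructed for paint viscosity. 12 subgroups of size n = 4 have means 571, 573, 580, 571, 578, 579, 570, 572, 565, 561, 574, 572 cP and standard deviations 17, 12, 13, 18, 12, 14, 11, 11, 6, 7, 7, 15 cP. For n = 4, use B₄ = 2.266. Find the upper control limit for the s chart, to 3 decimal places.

27.003

s̄ = (17 + 12 + 13 + 18 + 12 + 14 + 11 + 11 + 6 + 7 + 7 + 15) / 12 = 11.9167
UCL_s = B₄·s̄ = 2.266 × 11.9167 = 27.0032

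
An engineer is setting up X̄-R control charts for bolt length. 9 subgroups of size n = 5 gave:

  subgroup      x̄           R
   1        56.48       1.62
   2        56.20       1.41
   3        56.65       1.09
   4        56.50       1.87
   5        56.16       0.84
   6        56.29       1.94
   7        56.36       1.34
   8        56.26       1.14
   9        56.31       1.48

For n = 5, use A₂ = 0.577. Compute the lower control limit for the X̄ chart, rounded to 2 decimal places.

55.54

X̄̄ = (56.48 + 56.20 + 56.65 + 56.50 + 56.16 + 56.29 + 56.36 + 56.26 + 56.31) / 9 = 507.2100 / 9 = 56.3567
R̄ = (1.62 + 1.41 + 1.09 + 1.87 + 0.84 + 1.94 + 1.34 + 1.14 + 1.48) / 9 = 12.7300 / 9 = 1.4144
LCL = X̄̄ − A₂·R̄ = 56.3567 − 0.577 × 1.4144 = 55.5405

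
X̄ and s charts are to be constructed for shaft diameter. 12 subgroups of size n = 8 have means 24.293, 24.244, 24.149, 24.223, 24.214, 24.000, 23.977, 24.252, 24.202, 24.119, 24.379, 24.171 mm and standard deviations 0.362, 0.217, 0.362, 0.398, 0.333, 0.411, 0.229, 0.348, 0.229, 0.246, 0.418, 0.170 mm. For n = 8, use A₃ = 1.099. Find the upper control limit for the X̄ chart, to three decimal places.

24.526

X̄̄ = (24.293 + 24.244 + 24.149 + 24.223 + 24.214 + 24.000 + 23.977 + 24.252 + 24.202 + 24.119 + 24.379 + 24.171) / 12 = 24.1852
s̄ = (0.362 + 0.217 + 0.362 + 0.398 + 0.333 + 0.411 + 0.229 + 0.348 + 0.229 + 0.246 + 0.418 + 0.170) / 12 = 0.3102
UCL = X̄̄ + A₃·s̄ = 24.1852 + 1.099 × 0.3102 = 24.5262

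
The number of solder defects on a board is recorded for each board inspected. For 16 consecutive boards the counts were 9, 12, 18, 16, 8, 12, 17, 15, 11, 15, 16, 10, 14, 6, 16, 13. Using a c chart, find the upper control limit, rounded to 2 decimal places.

c̄ = (9 + 12 + 18 + 16 + 8 + 12 + 17 + 15 + 11 + 15 + 16 + 10 + 14 + 6 + 16 + 13) / 16 = 208 / 16 = 13.0000
UCL = c̄ + 3√c̄ = 13.0000 + 3 × √13.0000 = 13.0000 + 3 × 3.6056 = 23.8167

23.82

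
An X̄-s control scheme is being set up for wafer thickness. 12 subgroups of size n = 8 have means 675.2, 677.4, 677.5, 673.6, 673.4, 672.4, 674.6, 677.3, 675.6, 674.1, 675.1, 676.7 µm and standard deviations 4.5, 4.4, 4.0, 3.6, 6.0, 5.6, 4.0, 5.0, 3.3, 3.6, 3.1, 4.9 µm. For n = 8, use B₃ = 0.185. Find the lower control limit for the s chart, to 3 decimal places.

s̄ = (4.5 + 4.4 + 4.0 + 3.6 + 6.0 + 5.6 + 4.0 + 5.0 + 3.3 + 3.6 + 3.1 + 4.9) / 12 = 4.3333
LCL_s = B₃·s̄ = 0.185 × 4.3333 = 0.8017

0.802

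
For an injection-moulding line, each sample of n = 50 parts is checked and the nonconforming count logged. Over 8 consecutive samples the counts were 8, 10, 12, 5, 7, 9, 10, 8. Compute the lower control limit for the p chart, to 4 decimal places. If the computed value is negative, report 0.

0.0122

p̄ = Σdᵢ / (k·n) = 69 / (8 × 50) = 0.17250
LCL = p̄ − 3·√(p̄(1−p̄)/n) = 0.17250 − 3 × 0.05343 = 0.01221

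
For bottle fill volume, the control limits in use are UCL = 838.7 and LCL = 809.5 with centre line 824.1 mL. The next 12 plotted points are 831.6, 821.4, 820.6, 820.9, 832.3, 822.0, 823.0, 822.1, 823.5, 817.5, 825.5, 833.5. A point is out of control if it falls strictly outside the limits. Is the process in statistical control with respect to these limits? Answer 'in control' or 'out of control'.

in control

All 12 points lie within [809.5, 838.7].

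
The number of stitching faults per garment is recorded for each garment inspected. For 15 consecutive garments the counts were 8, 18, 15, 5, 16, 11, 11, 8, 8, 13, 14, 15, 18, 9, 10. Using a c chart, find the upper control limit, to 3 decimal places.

c̄ = (8 + 18 + 15 + 5 + 16 + 11 + 11 + 8 + 8 + 13 + 14 + 15 + 18 + 9 + 10) / 15 = 179 / 15 = 11.9333
UCL = c̄ + 3√c̄ = 11.9333 + 3 × √11.9333 = 11.9333 + 3 × 3.4545 = 22.2967

22.297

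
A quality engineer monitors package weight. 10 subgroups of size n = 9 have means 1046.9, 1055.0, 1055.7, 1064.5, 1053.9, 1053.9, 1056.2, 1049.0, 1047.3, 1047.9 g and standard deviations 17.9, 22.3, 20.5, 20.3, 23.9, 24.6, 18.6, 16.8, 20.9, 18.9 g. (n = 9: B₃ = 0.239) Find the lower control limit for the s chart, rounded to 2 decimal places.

4.89

s̄ = (17.9 + 22.3 + 20.5 + 20.3 + 23.9 + 24.6 + 18.6 + 16.8 + 20.9 + 18.9) / 10 = 20.4700
LCL_s = B₃·s̄ = 0.239 × 20.4700 = 4.8923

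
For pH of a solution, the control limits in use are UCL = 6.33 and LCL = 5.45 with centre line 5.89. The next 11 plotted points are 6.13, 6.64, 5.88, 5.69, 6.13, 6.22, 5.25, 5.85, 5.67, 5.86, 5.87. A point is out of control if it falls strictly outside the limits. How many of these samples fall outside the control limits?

Compare each point to [5.45, 6.33]: sample 2 = 6.64 > UCL; sample 7 = 5.25 < LCL.

2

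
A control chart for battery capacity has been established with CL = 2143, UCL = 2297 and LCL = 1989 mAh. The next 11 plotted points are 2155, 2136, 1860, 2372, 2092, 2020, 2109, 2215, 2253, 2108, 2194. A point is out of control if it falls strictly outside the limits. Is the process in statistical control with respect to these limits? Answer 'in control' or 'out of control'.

Compare each point to [1989, 2297]: sample 3 = 1860 < LCL; sample 4 = 2372 > UCL.

out of control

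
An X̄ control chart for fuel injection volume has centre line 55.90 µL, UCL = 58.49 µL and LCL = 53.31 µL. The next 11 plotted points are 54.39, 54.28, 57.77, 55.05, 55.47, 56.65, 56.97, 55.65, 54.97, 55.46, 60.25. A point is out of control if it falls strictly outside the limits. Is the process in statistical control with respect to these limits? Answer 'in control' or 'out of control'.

Compare each point to [53.31, 58.49]: sample 11 = 60.25 > UCL.

out of control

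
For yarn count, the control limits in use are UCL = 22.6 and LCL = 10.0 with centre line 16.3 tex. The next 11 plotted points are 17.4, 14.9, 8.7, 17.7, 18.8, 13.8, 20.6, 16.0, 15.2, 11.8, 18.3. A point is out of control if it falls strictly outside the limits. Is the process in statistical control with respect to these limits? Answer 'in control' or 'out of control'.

Compare each point to [10.0, 22.6]: sample 3 = 8.7 < LCL.

out of control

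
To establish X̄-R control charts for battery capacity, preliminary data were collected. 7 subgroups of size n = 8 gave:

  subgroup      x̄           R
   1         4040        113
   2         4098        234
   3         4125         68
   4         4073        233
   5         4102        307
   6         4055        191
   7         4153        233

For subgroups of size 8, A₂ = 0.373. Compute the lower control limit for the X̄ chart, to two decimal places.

4018.80

X̄̄ = (4040 + 4098 + 4125 + 4073 + 4102 + 4055 + 4153) / 7 = 28646.0000 / 7 = 4092.2857
R̄ = (113 + 234 + 68 + 233 + 307 + 191 + 233) / 7 = 1379.0000 / 7 = 197.0000
LCL = X̄̄ − A₂·R̄ = 4092.2857 − 0.373 × 197.0000 = 4018.8047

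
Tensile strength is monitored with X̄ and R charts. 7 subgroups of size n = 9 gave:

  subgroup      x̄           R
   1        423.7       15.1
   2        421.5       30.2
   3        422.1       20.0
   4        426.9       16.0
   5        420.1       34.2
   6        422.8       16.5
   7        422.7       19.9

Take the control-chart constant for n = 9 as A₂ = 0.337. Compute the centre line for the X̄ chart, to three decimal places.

X̄̄ = (423.7 + 421.5 + 422.1 + 426.9 + 420.1 + 422.8 + 422.7) / 7 = 2959.8000 / 7 = 422.8286
CL = X̄̄ = 422.8286

422.829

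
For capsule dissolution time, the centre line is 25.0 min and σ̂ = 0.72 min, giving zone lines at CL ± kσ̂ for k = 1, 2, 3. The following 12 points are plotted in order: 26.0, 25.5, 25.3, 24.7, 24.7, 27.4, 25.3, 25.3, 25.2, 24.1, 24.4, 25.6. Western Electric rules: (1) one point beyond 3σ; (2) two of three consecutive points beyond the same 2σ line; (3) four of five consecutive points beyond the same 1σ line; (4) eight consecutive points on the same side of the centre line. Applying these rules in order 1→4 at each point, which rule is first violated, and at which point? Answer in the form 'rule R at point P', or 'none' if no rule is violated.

Zone of each point (C = within 1σ̂, B = 1σ̂–2σ̂, A = 2σ̂–3σ̂, * = beyond 3σ̂; sign = side of CL): 1:+B, 2:+C, 3:+C, 4:-C, 5:-C, 6:+*, 7:+C, 8:+C, 9:+C, 10:-B, 11:-C, 12:+C
Rule 1 (one point beyond the 3σ limits) is satisfied at point 6.

rule 1 at point 6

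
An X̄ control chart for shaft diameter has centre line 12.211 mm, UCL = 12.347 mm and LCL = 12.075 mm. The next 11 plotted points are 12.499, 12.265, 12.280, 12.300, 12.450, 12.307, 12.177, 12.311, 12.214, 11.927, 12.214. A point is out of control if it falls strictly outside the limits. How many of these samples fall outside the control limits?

3

Compare each point to [12.075, 12.347]: sample 1 = 12.499 > UCL; sample 5 = 12.450 > UCL; sample 10 = 11.927 < LCL.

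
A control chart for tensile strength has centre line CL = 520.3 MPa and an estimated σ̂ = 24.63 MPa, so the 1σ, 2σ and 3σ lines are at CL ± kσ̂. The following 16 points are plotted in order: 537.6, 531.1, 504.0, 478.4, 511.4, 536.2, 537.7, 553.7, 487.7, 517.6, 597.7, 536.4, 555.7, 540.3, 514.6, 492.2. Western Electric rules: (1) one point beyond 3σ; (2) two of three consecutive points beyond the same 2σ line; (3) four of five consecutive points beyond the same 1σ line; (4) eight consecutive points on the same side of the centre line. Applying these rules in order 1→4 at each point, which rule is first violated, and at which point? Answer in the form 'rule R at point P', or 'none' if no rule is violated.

Zone of each point (C = within 1σ̂, B = 1σ̂–2σ̂, A = 2σ̂–3σ̂, * = beyond 3σ̂; sign = side of CL): 1:+C, 2:+C, 3:-C, 4:-B, 5:-C, 6:+C, 7:+C, 8:+B, 9:-B, 10:-C, 11:+*, 12:+C, 13:+B, 14:+C, 15:-C, 16:-B
Rule 1 (one point beyond the 3σ limits) is satisfied at point 11.

rule 1 at point 11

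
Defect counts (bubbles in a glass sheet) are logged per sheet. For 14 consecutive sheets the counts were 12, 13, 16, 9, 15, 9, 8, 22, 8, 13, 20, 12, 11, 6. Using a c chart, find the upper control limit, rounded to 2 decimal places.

23.00

c̄ = (12 + 13 + 16 + 9 + 15 + 9 + 8 + 22 + 8 + 13 + 20 + 12 + 11 + 6) / 14 = 174 / 14 = 12.4286
UCL = c̄ + 3√c̄ = 12.4286 + 3 × √12.4286 = 12.4286 + 3 × 3.5254 = 23.0048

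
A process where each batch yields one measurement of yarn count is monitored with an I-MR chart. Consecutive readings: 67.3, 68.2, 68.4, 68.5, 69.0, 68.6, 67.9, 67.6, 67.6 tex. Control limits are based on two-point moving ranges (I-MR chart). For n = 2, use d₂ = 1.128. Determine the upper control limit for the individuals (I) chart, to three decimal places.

69.153

X̄ = (67.3 + 68.2 + 68.4 + 68.5 + 69.0 + 68.6 + 67.9 + 67.6 + 67.6) / 9 = 68.1222
Moving ranges: 0.9, 0.2, 0.1, 0.5, 0.4, 0.7, 0.3, 0.0; M̄R̄ = 3.1000 / 8 = 0.3875
UCL = X̄ + 3·M̄R̄/d₂ = 68.1222 + 3 × 0.3875 / 1.128 = 69.1528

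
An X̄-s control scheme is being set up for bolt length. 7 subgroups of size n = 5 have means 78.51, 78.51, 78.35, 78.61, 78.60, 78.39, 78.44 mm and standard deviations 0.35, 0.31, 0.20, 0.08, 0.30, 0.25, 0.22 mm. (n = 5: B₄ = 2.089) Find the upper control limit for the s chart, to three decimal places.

0.510

s̄ = (0.35 + 0.31 + 0.20 + 0.08 + 0.30 + 0.25 + 0.22) / 7 = 0.2443
UCL_s = B₄·s̄ = 2.089 × 0.2443 = 0.5103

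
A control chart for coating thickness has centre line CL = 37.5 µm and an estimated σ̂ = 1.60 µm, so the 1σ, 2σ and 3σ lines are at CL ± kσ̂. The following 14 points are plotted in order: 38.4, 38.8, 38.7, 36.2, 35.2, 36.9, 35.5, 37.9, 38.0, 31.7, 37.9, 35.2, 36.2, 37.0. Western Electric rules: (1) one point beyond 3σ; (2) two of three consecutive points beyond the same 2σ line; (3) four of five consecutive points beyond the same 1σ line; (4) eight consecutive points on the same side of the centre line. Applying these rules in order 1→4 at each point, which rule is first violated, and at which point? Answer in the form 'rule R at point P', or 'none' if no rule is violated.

rule 1 at point 10

Zone of each point (C = within 1σ̂, B = 1σ̂–2σ̂, A = 2σ̂–3σ̂, * = beyond 3σ̂; sign = side of CL): 1:+C, 2:+C, 3:+C, 4:-C, 5:-B, 6:-C, 7:-B, 8:+C, 9:+C, 10:-*, 11:+C, 12:-B, 13:-C, 14:-C
Rule 1 (one point beyond the 3σ limits) is satisfied at point 10.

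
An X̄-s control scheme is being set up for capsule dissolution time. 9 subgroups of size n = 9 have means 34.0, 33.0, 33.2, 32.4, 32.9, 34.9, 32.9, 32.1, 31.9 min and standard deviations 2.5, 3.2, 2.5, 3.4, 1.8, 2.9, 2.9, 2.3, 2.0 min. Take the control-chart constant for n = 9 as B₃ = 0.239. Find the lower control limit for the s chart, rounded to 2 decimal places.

s̄ = (2.5 + 3.2 + 2.5 + 3.4 + 1.8 + 2.9 + 2.9 + 2.3 + 2.0) / 9 = 2.6111
LCL_s = B₃·s̄ = 0.239 × 2.6111 = 0.6241

0.62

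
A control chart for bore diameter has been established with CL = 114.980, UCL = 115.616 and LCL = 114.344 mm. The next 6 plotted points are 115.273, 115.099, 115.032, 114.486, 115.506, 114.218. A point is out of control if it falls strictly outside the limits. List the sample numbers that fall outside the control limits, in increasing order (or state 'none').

6

Compare each point to [114.344, 115.616]: sample 6 = 114.218 < LCL.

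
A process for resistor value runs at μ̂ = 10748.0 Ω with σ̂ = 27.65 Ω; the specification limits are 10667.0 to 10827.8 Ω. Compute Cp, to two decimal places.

0.97

Cp = (USL − LSL) / (6σ̂) = (10827.8 − 10667.0) / (6 × 27.65) = 160.8000 / 165.9000 = 0.9693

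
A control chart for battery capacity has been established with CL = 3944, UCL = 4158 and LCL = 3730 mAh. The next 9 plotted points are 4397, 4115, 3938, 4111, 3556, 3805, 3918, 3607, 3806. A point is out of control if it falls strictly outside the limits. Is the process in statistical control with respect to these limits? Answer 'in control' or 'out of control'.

out of control

Compare each point to [3730, 4158]: sample 1 = 4397 > UCL; sample 5 = 3556 < LCL; sample 8 = 3607 < LCL.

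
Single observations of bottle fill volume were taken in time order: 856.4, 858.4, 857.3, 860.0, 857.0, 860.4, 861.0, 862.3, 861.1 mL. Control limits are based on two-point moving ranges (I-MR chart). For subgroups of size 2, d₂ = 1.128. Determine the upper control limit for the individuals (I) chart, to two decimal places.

X̄ = (856.4 + 858.4 + 857.3 + 860.0 + 857.0 + 860.4 + 861.0 + 862.3 + 861.1) / 9 = 859.3222
Moving ranges: 2.0, 1.1, 2.7, 3.0, 3.4, 0.6, 1.3, 1.2; M̄R̄ = 15.3000 / 8 = 1.9125
UCL = X̄ + 3·M̄R̄/d₂ = 859.3222 + 3 × 1.9125 / 1.128 = 864.4087

864.41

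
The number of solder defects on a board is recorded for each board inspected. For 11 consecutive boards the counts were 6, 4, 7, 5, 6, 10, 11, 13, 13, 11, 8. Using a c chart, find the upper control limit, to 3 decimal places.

c̄ = (6 + 4 + 7 + 5 + 6 + 10 + 11 + 13 + 13 + 11 + 8) / 11 = 94 / 11 = 8.5455
UCL = c̄ + 3√c̄ = 8.5455 + 3 × √8.5455 = 8.5455 + 3 × 2.9233 = 17.3152

17.315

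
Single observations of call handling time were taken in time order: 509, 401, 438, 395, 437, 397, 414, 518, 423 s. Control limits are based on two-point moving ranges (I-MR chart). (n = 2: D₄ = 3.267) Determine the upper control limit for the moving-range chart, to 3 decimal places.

198.470

Moving ranges: 108, 37, 43, 42, 40, 17, 104, 95; M̄R̄ = 486.0000 / 8 = 60.7500
UCL_MR = D₄·M̄R̄ = 3.267 × 60.7500 = 198.4702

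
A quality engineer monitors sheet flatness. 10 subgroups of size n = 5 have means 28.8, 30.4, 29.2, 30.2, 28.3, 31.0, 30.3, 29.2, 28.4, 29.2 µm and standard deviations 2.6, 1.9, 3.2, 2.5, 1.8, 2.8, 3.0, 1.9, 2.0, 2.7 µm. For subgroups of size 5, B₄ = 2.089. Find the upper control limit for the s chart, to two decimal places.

s̄ = (2.6 + 1.9 + 3.2 + 2.5 + 1.8 + 2.8 + 3.0 + 1.9 + 2.0 + 2.7) / 10 = 2.4400
UCL_s = B₄·s̄ = 2.089 × 2.4400 = 5.0972

5.10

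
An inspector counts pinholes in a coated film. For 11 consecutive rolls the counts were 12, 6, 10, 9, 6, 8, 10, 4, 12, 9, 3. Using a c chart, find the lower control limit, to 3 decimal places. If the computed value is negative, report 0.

c̄ = (12 + 6 + 10 + 9 + 6 + 8 + 10 + 4 + 12 + 9 + 3) / 11 = 89 / 11 = 8.0909
LCL = c̄ − 3√c̄ = 8.0909 − 3 × 2.8445 = -0.4424 → 0 (cannot be negative)

0.000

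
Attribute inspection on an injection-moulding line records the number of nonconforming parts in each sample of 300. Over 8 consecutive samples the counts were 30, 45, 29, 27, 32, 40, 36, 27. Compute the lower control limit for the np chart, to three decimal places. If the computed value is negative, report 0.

16.938

p̄ = Σdᵢ / (k·n) = 266 / (8 × 300) = 0.11083
LCL = np̄ − 3·√(np̄(1−p̄)) = 33.2500 − 3 × 5.4374 = 16.9379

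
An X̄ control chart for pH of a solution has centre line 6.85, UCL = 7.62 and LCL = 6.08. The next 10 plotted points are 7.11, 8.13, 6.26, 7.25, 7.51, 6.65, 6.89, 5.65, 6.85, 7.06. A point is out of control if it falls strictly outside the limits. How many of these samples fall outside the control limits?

2

Compare each point to [6.08, 7.62]: sample 2 = 8.13 > UCL; sample 8 = 5.65 < LCL.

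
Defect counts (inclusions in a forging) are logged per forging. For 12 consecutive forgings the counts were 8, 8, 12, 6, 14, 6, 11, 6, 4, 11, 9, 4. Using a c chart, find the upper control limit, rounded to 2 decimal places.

16.87

c̄ = (8 + 8 + 12 + 6 + 14 + 6 + 11 + 6 + 4 + 11 + 9 + 4) / 12 = 99 / 12 = 8.2500
UCL = c̄ + 3√c̄ = 8.2500 + 3 × √8.2500 = 8.2500 + 3 × 2.8723 = 16.8668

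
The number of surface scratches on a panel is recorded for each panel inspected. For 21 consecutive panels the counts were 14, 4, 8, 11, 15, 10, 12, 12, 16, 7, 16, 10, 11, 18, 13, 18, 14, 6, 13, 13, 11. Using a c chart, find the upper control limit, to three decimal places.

c̄ = (14 + 4 + 8 + 11 + 15 + 10 + 12 + 12 + 16 + 7 + 16 + 10 + 11 + 18 + 13 + 18 + 14 + 6 + 13 + 13 + 11) / 21 = 252 / 21 = 12.0000
UCL = c̄ + 3√c̄ = 12.0000 + 3 × √12.0000 = 12.0000 + 3 × 3.4641 = 22.3923

22.392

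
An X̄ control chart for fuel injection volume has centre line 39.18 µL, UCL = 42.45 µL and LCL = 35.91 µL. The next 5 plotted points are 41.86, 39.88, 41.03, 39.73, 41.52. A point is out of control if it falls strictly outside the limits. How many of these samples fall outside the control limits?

All 5 points lie within [35.91, 42.45].

0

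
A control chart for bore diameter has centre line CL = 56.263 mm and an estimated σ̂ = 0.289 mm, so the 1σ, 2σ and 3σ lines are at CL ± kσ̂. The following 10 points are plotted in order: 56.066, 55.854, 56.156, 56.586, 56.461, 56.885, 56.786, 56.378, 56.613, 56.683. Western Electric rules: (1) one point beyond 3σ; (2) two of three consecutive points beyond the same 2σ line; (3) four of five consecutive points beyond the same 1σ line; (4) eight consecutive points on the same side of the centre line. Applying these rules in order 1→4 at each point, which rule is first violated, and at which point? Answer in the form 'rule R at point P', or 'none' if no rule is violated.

Zone of each point (C = within 1σ̂, B = 1σ̂–2σ̂, A = 2σ̂–3σ̂, * = beyond 3σ̂; sign = side of CL): 1:-C, 2:-B, 3:-C, 4:+B, 5:+C, 6:+A, 7:+B, 8:+C, 9:+B, 10:+B
Rule 3 (four of five consecutive points beyond the same 1σ limit) is satisfied at point 10.

rule 3 at point 10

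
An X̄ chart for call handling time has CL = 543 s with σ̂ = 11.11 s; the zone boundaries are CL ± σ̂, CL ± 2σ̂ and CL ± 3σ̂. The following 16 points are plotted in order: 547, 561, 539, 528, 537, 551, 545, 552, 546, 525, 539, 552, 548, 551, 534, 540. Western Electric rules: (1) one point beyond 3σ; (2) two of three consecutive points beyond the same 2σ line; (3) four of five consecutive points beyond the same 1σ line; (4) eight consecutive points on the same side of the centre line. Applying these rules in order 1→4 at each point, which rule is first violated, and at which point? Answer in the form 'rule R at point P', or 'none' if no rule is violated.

Zone of each point (C = within 1σ̂, B = 1σ̂–2σ̂, A = 2σ̂–3σ̂, * = beyond 3σ̂; sign = side of CL): 1:+C, 2:+B, 3:-C, 4:-B, 5:-C, 6:+C, 7:+C, 8:+C, 9:+C, 10:-B, 11:-C, 12:+C, 13:+C, 14:+C, 15:-C, 16:-C
No rule fires across all 16 points.

none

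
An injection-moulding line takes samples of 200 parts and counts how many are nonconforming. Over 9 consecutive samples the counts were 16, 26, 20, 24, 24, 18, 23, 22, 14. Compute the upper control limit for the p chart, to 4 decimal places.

0.1686

p̄ = Σdᵢ / (k·n) = 187 / (9 × 200) = 0.10389
UCL = p̄ + 3·√(p̄(1−p̄)/n) = 0.10389 + 3 × √(0.10389×0.89611/200) = 0.10389 + 3 × 0.02157 = 0.16861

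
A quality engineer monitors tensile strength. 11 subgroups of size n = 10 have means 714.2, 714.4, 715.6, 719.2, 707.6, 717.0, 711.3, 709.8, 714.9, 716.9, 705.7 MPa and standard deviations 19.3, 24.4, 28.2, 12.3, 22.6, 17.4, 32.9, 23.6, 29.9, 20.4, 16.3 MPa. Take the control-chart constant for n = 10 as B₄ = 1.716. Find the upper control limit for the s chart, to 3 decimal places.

s̄ = (19.3 + 24.4 + 28.2 + 12.3 + 22.6 + 17.4 + 32.9 + 23.6 + 29.9 + 20.4 + 16.3) / 11 = 22.4818
UCL_s = B₄·s̄ = 1.716 × 22.4818 = 38.5788

38.579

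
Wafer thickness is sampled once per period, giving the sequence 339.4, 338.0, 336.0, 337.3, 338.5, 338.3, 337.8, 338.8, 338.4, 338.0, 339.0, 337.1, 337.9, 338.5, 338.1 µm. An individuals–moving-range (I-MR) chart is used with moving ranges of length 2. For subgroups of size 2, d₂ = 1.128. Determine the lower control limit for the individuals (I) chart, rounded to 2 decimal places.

X̄ = (339.4 + 338.0 + 336.0 + 337.3 + 338.5 + 338.3 + 337.8 + 338.8 + 338.4 + 338.0 + 339.0 + 337.1 + 337.9 + 338.5 + 338.1) / 15 = 338.0733
Moving ranges: 1.4, 2.0, 1.3, 1.2, 0.2, 0.5, 1.0, 0.4, 0.4, 1.0, 1.9, 0.8, 0.6, 0.4; M̄R̄ = 13.1000 / 14 = 0.9357
LCL = X̄ − 3·M̄R̄/d₂ = 338.0733 − 3 × 0.9357 / 1.128 = 335.5847

335.58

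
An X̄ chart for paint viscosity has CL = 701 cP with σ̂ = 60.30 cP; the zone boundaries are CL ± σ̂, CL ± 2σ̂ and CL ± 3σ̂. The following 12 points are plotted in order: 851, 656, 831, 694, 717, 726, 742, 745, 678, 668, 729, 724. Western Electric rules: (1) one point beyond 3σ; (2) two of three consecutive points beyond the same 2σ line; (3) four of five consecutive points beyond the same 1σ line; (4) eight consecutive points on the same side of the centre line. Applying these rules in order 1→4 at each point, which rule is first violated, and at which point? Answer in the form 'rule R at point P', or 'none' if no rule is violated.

rule 2 at point 3

Zone of each point (C = within 1σ̂, B = 1σ̂–2σ̂, A = 2σ̂–3σ̂, * = beyond 3σ̂; sign = side of CL): 1:+A, 2:-C, 3:+A, 4:-C, 5:+C, 6:+C, 7:+C, 8:+C, 9:-C, 10:-C, 11:+C, 12:+C
Rule 2 (two of three consecutive points beyond the same 2σ limit) is satisfied at point 3.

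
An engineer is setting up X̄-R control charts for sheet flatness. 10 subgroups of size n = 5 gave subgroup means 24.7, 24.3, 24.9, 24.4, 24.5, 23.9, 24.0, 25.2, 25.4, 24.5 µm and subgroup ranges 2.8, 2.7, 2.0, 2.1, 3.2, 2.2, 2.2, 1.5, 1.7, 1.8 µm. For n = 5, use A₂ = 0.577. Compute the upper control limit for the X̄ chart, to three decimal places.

X̄̄ = (24.7 + 24.3 + 24.9 + 24.4 + 24.5 + 23.9 + 24.0 + 25.2 + 25.4 + 24.5) / 10 = 245.8000 / 10 = 24.5800
R̄ = (2.8 + 2.7 + 2.0 + 2.1 + 3.2 + 2.2 + 2.2 + 1.5 + 1.7 + 1.8) / 10 = 22.2000 / 10 = 2.2200
UCL = X̄̄ + A₂·R̄ = 24.5800 + 0.577 × 2.2200 = 25.8609

25.861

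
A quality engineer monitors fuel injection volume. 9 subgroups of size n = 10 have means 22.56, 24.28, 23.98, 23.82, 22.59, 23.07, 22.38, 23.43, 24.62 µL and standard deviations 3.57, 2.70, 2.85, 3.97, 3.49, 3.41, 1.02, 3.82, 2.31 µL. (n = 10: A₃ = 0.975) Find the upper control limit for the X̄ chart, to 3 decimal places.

X̄̄ = (22.56 + 24.28 + 23.98 + 23.82 + 22.59 + 23.07 + 22.38 + 23.43 + 24.62) / 9 = 23.4144
s̄ = (3.57 + 2.70 + 2.85 + 3.97 + 3.49 + 3.41 + 1.02 + 3.82 + 2.31) / 9 = 3.0156
UCL = X̄̄ + A₃·s̄ = 23.4144 + 0.975 × 3.0156 = 26.3546

26.355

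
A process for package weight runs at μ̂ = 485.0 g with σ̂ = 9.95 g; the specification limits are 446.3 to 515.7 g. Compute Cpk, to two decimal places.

1.03

Cpu = (USL − μ̂) / (3σ̂) = (515.7 − 485.0) / (3 × 9.95) = 1.0285; Cpl = (μ̂ − LSL) / (3σ̂) = (485.0 − 446.3) / (3 × 9.95) = 1.2965; Cpk = min(Cpu, Cpl) = 1.0285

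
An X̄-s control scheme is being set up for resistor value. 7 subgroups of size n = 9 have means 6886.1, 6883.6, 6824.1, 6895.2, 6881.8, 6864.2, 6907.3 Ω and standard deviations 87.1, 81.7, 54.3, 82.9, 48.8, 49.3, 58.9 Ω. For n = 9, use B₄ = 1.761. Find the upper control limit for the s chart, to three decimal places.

116.478

s̄ = (87.1 + 81.7 + 54.3 + 82.9 + 48.8 + 49.3 + 58.9) / 7 = 66.1429
UCL_s = B₄·s̄ = 1.761 × 66.1429 = 116.4776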